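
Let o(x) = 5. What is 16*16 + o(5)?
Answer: 261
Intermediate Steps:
16*16 + o(5) = 16*16 + 5 = 256 + 5 = 261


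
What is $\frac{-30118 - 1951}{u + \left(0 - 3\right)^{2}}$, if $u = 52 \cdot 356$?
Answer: $- \frac{32069}{18521} \approx -1.7315$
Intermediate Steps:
$u = 18512$
$\frac{-30118 - 1951}{u + \left(0 - 3\right)^{2}} = \frac{-30118 - 1951}{18512 + \left(0 - 3\right)^{2}} = - \frac{32069}{18512 + \left(-3\right)^{2}} = - \frac{32069}{18512 + 9} = - \frac{32069}{18521}$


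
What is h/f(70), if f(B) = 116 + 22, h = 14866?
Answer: 7433/69 ≈ 107.72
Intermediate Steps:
f(B) = 138
h/f(70) = 14866/138 = 14866*(1/138) = 7433/69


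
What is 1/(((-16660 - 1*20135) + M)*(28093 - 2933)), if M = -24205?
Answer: -1/1534760000 ≈ -6.5157e-10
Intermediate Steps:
1/(((-16660 - 1*20135) + M)*(28093 - 2933)) = 1/(((-16660 - 1*20135) - 24205)*(28093 - 2933)) = 1/(((-16660 - 20135) - 24205)*25160) = 1/((-36795 - 24205)*25160) = 1/(-61000*25160) = 1/(-1534760000) = -1/1534760000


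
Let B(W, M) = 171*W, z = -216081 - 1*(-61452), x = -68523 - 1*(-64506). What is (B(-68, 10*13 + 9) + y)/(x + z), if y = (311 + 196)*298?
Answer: -23243/26441 ≈ -0.87905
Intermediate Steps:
x = -4017 (x = -68523 + 64506 = -4017)
y = 151086 (y = 507*298 = 151086)
z = -154629 (z = -216081 + 61452 = -154629)
(B(-68, 10*13 + 9) + y)/(x + z) = (171*(-68) + 151086)/(-4017 - 154629) = (-11628 + 151086)/(-158646) = 139458*(-1/158646) = -23243/26441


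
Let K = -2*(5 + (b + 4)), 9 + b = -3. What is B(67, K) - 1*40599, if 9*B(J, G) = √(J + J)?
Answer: -40599 + √134/9 ≈ -40598.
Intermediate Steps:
b = -12 (b = -9 - 3 = -12)
K = 6 (K = -2*(5 + (-12 + 4)) = -2*(5 - 8) = -2*(-3) = 6)
B(J, G) = √2*√J/9 (B(J, G) = √(J + J)/9 = √(2*J)/9 = (√2*√J)/9 = √2*√J/9)
B(67, K) - 1*40599 = √2*√67/9 - 1*40599 = √134/9 - 40599 = -40599 + √134/9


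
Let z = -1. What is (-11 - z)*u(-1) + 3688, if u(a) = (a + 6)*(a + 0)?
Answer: 3738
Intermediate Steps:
u(a) = a*(6 + a) (u(a) = (6 + a)*a = a*(6 + a))
(-11 - z)*u(-1) + 3688 = (-11 - 1*(-1))*(-(6 - 1)) + 3688 = (-11 + 1)*(-1*5) + 3688 = -10*(-5) + 3688 = 50 + 3688 = 3738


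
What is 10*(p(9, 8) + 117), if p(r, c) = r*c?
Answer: 1890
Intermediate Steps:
p(r, c) = c*r
10*(p(9, 8) + 117) = 10*(8*9 + 117) = 10*(72 + 117) = 10*189 = 1890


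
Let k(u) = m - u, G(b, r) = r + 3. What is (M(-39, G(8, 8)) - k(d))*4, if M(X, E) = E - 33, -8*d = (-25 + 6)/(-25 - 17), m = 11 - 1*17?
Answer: -5395/84 ≈ -64.226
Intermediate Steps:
m = -6 (m = 11 - 17 = -6)
d = -19/336 (d = -(-25 + 6)/(8*(-25 - 17)) = -(-19)/(8*(-42)) = -(-19)*(-1)/(8*42) = -⅛*19/42 = -19/336 ≈ -0.056548)
G(b, r) = 3 + r
M(X, E) = -33 + E
k(u) = -6 - u
(M(-39, G(8, 8)) - k(d))*4 = ((-33 + (3 + 8)) - (-6 - 1*(-19/336)))*4 = ((-33 + 11) - (-6 + 19/336))*4 = (-22 - 1*(-1997/336))*4 = (-22 + 1997/336)*4 = -5395/336*4 = -5395/84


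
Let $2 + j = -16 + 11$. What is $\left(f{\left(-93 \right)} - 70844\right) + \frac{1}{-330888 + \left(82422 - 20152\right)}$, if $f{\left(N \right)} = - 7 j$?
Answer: $- \frac{19016811311}{268618} \approx -70795.0$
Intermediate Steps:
$j = -7$ ($j = -2 + \left(-16 + 11\right) = -2 - 5 = -7$)
$f{\left(N \right)} = 49$ ($f{\left(N \right)} = \left(-7\right) \left(-7\right) = 49$)
$\left(f{\left(-93 \right)} - 70844\right) + \frac{1}{-330888 + \left(82422 - 20152\right)} = \left(49 - 70844\right) + \frac{1}{-330888 + \left(82422 - 20152\right)} = -70795 + \frac{1}{-330888 + \left(82422 - 20152\right)} = -70795 + \frac{1}{-330888 + 62270} = -70795 + \frac{1}{-268618} = -70795 - \frac{1}{268618} = - \frac{19016811311}{268618}$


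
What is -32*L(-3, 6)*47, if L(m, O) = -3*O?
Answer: 27072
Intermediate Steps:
-32*L(-3, 6)*47 = -(-96)*6*47 = -32*(-18)*47 = 576*47 = 27072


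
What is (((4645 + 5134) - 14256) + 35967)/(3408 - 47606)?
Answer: -15745/22099 ≈ -0.71248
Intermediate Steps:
(((4645 + 5134) - 14256) + 35967)/(3408 - 47606) = ((9779 - 14256) + 35967)/(-44198) = (-4477 + 35967)*(-1/44198) = 31490*(-1/44198) = -15745/22099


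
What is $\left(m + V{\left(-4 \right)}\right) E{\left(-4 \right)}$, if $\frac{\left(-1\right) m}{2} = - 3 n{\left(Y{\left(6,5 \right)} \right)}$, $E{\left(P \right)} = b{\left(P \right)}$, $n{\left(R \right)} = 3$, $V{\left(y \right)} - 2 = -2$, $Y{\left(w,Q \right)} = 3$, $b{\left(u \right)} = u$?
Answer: $-72$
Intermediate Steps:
$V{\left(y \right)} = 0$ ($V{\left(y \right)} = 2 - 2 = 0$)
$E{\left(P \right)} = P$
$m = 18$ ($m = - 2 \left(\left(-3\right) 3\right) = \left(-2\right) \left(-9\right) = 18$)
$\left(m + V{\left(-4 \right)}\right) E{\left(-4 \right)} = \left(18 + 0\right) \left(-4\right) = 18 \left(-4\right) = -72$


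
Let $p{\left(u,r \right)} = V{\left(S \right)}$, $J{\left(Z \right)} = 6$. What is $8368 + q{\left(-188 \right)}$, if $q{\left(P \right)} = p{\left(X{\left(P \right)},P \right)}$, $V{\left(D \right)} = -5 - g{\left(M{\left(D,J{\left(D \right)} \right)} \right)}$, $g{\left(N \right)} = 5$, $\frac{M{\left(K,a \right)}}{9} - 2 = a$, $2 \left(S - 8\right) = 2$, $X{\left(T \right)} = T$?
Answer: $8358$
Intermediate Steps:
$S = 9$ ($S = 8 + \frac{1}{2} \cdot 2 = 8 + 1 = 9$)
$M{\left(K,a \right)} = 18 + 9 a$
$V{\left(D \right)} = -10$ ($V{\left(D \right)} = -5 - 5 = -10$)
$p{\left(u,r \right)} = -10$
$q{\left(P \right)} = -10$
$8368 + q{\left(-188 \right)} = 8368 - 10 = 8358$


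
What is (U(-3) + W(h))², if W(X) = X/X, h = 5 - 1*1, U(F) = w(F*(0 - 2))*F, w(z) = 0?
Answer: 1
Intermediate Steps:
U(F) = 0 (U(F) = 0*F = 0)
h = 4 (h = 5 - 1 = 4)
W(X) = 1
(U(-3) + W(h))² = (0 + 1)² = 1² = 1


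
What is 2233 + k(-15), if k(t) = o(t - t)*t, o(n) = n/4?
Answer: 2233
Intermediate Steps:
o(n) = n/4 (o(n) = n*(¼) = n/4)
k(t) = 0 (k(t) = ((t - t)/4)*t = ((¼)*0)*t = 0*t = 0)
2233 + k(-15) = 2233 + 0 = 2233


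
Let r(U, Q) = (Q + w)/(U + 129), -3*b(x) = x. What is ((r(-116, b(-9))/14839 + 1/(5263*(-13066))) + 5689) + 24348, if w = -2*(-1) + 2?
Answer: 20971377847357459/698184832774 ≈ 30037.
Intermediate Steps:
b(x) = -x/3
w = 4 (w = 2 + 2 = 4)
r(U, Q) = (4 + Q)/(129 + U) (r(U, Q) = (Q + 4)/(U + 129) = (4 + Q)/(129 + U))
((r(-116, b(-9))/14839 + 1/(5263*(-13066))) + 5689) + 24348 = ((((4 - 1/3*(-9))/(129 - 116))/14839 + 1/(5263*(-13066))) + 5689) + 24348 = ((((4 + 3)/13)*(1/14839) + (1/5263)*(-1/13066)) + 5689) + 24348 = ((((1/13)*7)*(1/14839) - 1/68766358) + 5689) + 24348 = (((7/13)*(1/14839) - 1/68766358) + 5689) + 24348 = ((7/192907 - 1/68766358) + 5689) + 24348 = (25324821/698184832774 + 5689) + 24348 = 3971973538976107/698184832774 + 24348 = 20971377847357459/698184832774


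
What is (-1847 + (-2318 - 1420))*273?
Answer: -1524705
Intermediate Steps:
(-1847 + (-2318 - 1420))*273 = (-1847 - 3738)*273 = -5585*273 = -1524705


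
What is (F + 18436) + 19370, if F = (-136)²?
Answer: 56302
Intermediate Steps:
F = 18496
(F + 18436) + 19370 = (18496 + 18436) + 19370 = 36932 + 19370 = 56302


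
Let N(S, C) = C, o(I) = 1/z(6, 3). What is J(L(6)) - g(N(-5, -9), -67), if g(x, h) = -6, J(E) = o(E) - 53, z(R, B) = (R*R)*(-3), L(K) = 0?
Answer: -5077/108 ≈ -47.009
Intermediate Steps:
z(R, B) = -3*R**2 (z(R, B) = R**2*(-3) = -3*R**2)
o(I) = -1/108 (o(I) = 1/(-3*6**2) = 1/(-3*36) = 1/(-108) = -1/108)
J(E) = -5725/108 (J(E) = -1/108 - 53 = -5725/108)
J(L(6)) - g(N(-5, -9), -67) = -5725/108 - 1*(-6) = -5725/108 + 6 = -5077/108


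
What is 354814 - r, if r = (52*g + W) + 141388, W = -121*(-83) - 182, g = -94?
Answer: 208453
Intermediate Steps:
W = 9861 (W = 10043 - 182 = 9861)
r = 146361 (r = (52*(-94) + 9861) + 141388 = (-4888 + 9861) + 141388 = 4973 + 141388 = 146361)
354814 - r = 354814 - 1*146361 = 354814 - 146361 = 208453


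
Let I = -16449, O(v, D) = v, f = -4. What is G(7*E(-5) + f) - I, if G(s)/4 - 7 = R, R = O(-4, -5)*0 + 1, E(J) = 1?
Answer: 16481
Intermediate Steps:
R = 1 (R = -4*0 + 1 = 0 + 1 = 1)
G(s) = 32 (G(s) = 28 + 4*1 = 28 + 4 = 32)
G(7*E(-5) + f) - I = 32 - 1*(-16449) = 32 + 16449 = 16481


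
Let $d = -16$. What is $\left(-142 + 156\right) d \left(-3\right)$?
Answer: $672$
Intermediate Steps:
$\left(-142 + 156\right) d \left(-3\right) = \left(-142 + 156\right) \left(\left(-16\right) \left(-3\right)\right) = 14 \cdot 48 = 672$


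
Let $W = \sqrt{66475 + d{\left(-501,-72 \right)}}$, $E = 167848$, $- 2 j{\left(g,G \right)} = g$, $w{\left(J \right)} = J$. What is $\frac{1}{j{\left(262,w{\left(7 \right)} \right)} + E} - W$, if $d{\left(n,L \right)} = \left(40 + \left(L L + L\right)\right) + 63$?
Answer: $\frac{1}{167717} - \sqrt{71690} \approx -267.75$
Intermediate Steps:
$j{\left(g,G \right)} = - \frac{g}{2}$
$d{\left(n,L \right)} = 103 + L + L^{2}$ ($d{\left(n,L \right)} = \left(40 + \left(L^{2} + L\right)\right) + 63 = \left(40 + \left(L + L^{2}\right)\right) + 63 = \left(40 + L + L^{2}\right) + 63 = 103 + L + L^{2}$)
$W = \sqrt{71690}$ ($W = \sqrt{66475 + \left(103 - 72 + \left(-72\right)^{2}\right)} = \sqrt{66475 + \left(103 - 72 + 5184\right)} = \sqrt{66475 + 5215} = \sqrt{71690} \approx 267.75$)
$\frac{1}{j{\left(262,w{\left(7 \right)} \right)} + E} - W = \frac{1}{\left(- \frac{1}{2}\right) 262 + 167848} - \sqrt{71690} = \frac{1}{-131 + 167848} - \sqrt{71690} = \frac{1}{167717} - \sqrt{71690}$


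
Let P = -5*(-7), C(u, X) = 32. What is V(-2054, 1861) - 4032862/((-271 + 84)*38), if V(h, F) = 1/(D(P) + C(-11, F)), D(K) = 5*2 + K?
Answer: 14115340/24871 ≈ 567.54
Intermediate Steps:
P = 35
D(K) = 10 + K
V(h, F) = 1/77 (V(h, F) = 1/((10 + 35) + 32) = 1/(45 + 32) = 1/77)
V(-2054, 1861) - 4032862/((-271 + 84)*38) = 1/77 - 4032862/((-271 + 84)*38) = 1/77 - 4032862/((-187*38)) = 1/77 - 4032862/(-7106) = 1/77 - 4032862*(-1)/7106 = 1/77 - 1*(-2016431/3553) = 1/77 + 2016431/3553 = 14115340/24871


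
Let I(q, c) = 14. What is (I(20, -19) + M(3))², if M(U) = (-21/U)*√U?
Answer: 343 - 196*√3 ≈ 3.5180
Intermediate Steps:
M(U) = -21/√U
(I(20, -19) + M(3))² = (14 - 7*√3)²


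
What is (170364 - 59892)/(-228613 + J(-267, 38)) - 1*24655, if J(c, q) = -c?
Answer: -2814990551/114173 ≈ -24655.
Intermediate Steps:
(170364 - 59892)/(-228613 + J(-267, 38)) - 1*24655 = (170364 - 59892)/(-228613 - 1*(-267)) - 1*24655 = 110472/(-228613 + 267) - 24655 = 110472/(-228346) - 24655 = 110472*(-1/228346) - 24655 = -55236/114173 - 24655 = -2814990551/114173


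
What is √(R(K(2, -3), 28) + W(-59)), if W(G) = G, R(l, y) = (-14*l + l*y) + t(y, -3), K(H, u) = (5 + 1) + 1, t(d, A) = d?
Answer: √67 ≈ 8.1853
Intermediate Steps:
K(H, u) = 7 (K(H, u) = 6 + 1 = 7)
R(l, y) = y - 14*l + l*y (R(l, y) = (-14*l + l*y) + y = y - 14*l + l*y)
√(R(K(2, -3), 28) + W(-59)) = √((28 - 14*7 + 7*28) - 59) = √((28 - 98 + 196) - 59) = √(126 - 59) = √67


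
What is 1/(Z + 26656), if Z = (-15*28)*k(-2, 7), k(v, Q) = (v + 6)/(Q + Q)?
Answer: 1/26536 ≈ 3.7685e-5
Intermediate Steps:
k(v, Q) = (6 + v)/(2*Q) (k(v, Q) = (6 + v)/((2*Q)) = (6 + v)*(1/(2*Q)) = (6 + v)/(2*Q))
Z = -120 (Z = (-15*28)*((½)*(6 - 2)/7) = -210*4/7 = -420*2/7 = -120)
1/(Z + 26656) = 1/(-120 + 26656) = 1/26536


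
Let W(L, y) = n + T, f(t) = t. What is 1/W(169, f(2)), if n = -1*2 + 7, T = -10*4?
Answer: -1/35 ≈ -0.028571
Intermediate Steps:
T = -40
n = 5 (n = -2 + 7 = 5)
W(L, y) = -35 (W(L, y) = 5 - 40 = -35)
1/W(169, f(2)) = 1/(-35) = -1/35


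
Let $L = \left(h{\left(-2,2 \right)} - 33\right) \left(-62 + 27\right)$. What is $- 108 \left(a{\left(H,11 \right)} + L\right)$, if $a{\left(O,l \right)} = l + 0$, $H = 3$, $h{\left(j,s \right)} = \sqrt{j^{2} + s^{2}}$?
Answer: $-125928 + 7560 \sqrt{2} \approx -1.1524 \cdot 10^{5}$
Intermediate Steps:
$a{\left(O,l \right)} = l$
$L = 1155 - 70 \sqrt{2}$ ($L = \left(\sqrt{\left(-2\right)^{2} + 2^{2}} - 33\right) \left(-62 + 27\right) = \left(\sqrt{4 + 4} - 33\right) \left(-35\right) = \left(\sqrt{8} - 33\right) \left(-35\right) = \left(2 \sqrt{2} - 33\right) \left(-35\right) = \left(-33 + 2 \sqrt{2}\right) \left(-35\right) = 1155 - 70 \sqrt{2} \approx 1056.0$)
$- 108 \left(a{\left(H,11 \right)} + L\right) = - 108 \left(11 + \left(1155 - 70 \sqrt{2}\right)\right) = - 108 \left(1166 - 70 \sqrt{2}\right) = -125928 + 7560 \sqrt{2}$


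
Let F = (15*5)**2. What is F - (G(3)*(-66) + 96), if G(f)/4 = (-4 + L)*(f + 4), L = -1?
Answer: -3711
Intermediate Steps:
G(f) = -80 - 20*f (G(f) = 4*((-4 - 1)*(f + 4)) = 4*(-5*(4 + f)) = 4*(-20 - 5*f) = -80 - 20*f)
F = 5625 (F = 75**2 = 5625)
F - (G(3)*(-66) + 96) = 5625 - ((-80 - 20*3)*(-66) + 96) = 5625 - ((-80 - 60)*(-66) + 96) = 5625 - (-140*(-66) + 96) = 5625 - (9240 + 96) = 5625 - 1*9336 = 5625 - 9336 = -3711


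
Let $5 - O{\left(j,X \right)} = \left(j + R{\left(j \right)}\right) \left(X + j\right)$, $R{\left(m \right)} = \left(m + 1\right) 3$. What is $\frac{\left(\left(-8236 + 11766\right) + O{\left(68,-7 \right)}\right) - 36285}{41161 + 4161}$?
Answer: $- \frac{49525}{45322} \approx -1.0927$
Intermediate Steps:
$R{\left(m \right)} = 3 + 3 m$ ($R{\left(m \right)} = \left(1 + m\right) 3 = 3 + 3 m$)
$O{\left(j,X \right)} = 5 - \left(3 + 4 j\right) \left(X + j\right)$ ($O{\left(j,X \right)} = 5 - \left(j + \left(3 + 3 j\right)\right) \left(X + j\right) = 5 - \left(3 + 4 j\right) \left(X + j\right)$)
$\frac{\left(\left(-8236 + 11766\right) + O{\left(68,-7 \right)}\right) - 36285}{41161 + 4161} = \frac{\left(\left(-8236 + 11766\right) - \left(178 - 1904 + 18496\right)\right) - 36285}{41161 + 4161} = \frac{\left(3530 + \left(5 - 18496 + 21 - 204 + 1904\right)\right) - 36285}{45322} = \left(\left(3530 + \left(5 - 18496 + 21 - 204 + 1904\right)\right) - 36285\right) \frac{1}{45322} = \left(\left(3530 - 16770\right) - 36285\right) \frac{1}{45322} = \left(-13240 - 36285\right) \frac{1}{45322} = \left(-49525\right) \frac{1}{45322} = - \frac{49525}{45322}$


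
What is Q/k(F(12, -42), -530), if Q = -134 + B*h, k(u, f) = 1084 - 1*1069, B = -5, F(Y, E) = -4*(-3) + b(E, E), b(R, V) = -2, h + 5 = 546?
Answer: -2839/15 ≈ -189.27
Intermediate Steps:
h = 541 (h = -5 + 546 = 541)
F(Y, E) = 10 (F(Y, E) = -4*(-3) - 2 = 12 - 2 = 10)
k(u, f) = 15 (k(u, f) = 1084 - 1069 = 15)
Q = -2839 (Q = -134 - 5*541 = -134 - 2705 = -2839)
Q/k(F(12, -42), -530) = -2839/15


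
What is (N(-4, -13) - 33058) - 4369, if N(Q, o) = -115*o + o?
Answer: -35945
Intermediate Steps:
N(Q, o) = -114*o
(N(-4, -13) - 33058) - 4369 = (-114*(-13) - 33058) - 4369 = (1482 - 33058) - 4369 = -31576 - 4369 = -35945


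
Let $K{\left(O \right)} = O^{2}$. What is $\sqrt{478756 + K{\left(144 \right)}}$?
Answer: $2 \sqrt{124873} \approx 706.75$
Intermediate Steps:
$\sqrt{478756 + K{\left(144 \right)}} = \sqrt{478756 + 144^{2}} = \sqrt{478756 + 20736} = \sqrt{499492} = 2 \sqrt{124873}$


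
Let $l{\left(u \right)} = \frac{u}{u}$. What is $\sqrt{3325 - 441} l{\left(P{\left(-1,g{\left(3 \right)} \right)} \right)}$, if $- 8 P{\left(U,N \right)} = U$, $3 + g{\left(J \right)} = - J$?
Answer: $2 \sqrt{721} \approx 53.703$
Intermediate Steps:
$g{\left(J \right)} = -3 - J$
$P{\left(U,N \right)} = - \frac{U}{8}$
$l{\left(u \right)} = 1$
$\sqrt{3325 - 441} l{\left(P{\left(-1,g{\left(3 \right)} \right)} \right)} = \sqrt{3325 - 441} \cdot 1 = \sqrt{2884} \cdot 1 = 2 \sqrt{721} \cdot 1 = 2 \sqrt{721}$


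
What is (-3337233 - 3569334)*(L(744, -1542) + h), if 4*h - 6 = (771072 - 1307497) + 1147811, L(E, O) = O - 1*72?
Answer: -1044507753678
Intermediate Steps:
L(E, O) = -72 + O (L(E, O) = O - 72 = -72 + O)
h = 152848 (h = 3/2 + ((771072 - 1307497) + 1147811)/4 = 3/2 + (-536425 + 1147811)/4 = 3/2 + (¼)*611386 = 3/2 + 305693/2 = 152848)
(-3337233 - 3569334)*(L(744, -1542) + h) = (-3337233 - 3569334)*((-72 - 1542) + 152848) = -6906567*(-1614 + 152848) = -6906567*151234 = -1044507753678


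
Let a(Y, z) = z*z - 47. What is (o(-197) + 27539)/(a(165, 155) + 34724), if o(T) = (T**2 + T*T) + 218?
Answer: 105375/58702 ≈ 1.7951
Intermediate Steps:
a(Y, z) = -47 + z**2 (a(Y, z) = z**2 - 47 = -47 + z**2)
o(T) = 218 + 2*T**2 (o(T) = (T**2 + T**2) + 218 = 2*T**2 + 218 = 218 + 2*T**2)
(o(-197) + 27539)/(a(165, 155) + 34724) = ((218 + 2*(-197)**2) + 27539)/((-47 + 155**2) + 34724) = ((218 + 2*38809) + 27539)/((-47 + 24025) + 34724) = ((218 + 77618) + 27539)/(23978 + 34724) = (77836 + 27539)/58702 = 105375*(1/58702) = 105375/58702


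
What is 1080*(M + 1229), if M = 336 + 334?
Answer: 2050920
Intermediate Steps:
M = 670
1080*(M + 1229) = 1080*(670 + 1229) = 1080*1899 = 2050920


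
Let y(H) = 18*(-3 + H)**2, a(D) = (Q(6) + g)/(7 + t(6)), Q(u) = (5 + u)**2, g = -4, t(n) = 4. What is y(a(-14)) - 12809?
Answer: -1422881/121 ≈ -11759.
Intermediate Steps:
a(D) = 117/11 (a(D) = ((5 + 6)**2 - 4)/(7 + 4) = (11**2 - 4)/11 = (121 - 4)*(1/11) = 117*(1/11) = 117/11)
y(a(-14)) - 12809 = 18*(-3 + 117/11)**2 - 12809 = 18*(84/11)**2 - 12809 = 18*(7056/121) - 12809 = 127008/121 - 12809 = -1422881/121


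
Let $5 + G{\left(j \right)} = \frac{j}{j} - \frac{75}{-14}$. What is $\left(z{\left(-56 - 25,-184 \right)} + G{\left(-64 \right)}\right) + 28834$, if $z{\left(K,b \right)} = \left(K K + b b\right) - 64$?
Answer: $\frac{968637}{14} \approx 69188.0$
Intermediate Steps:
$G{\left(j \right)} = \frac{19}{14}$ ($G{\left(j \right)} = -5 + \left(\frac{j}{j} - \frac{75}{-14}\right) = -5 + \left(1 - - \frac{75}{14}\right) = -5 + \left(1 + \frac{75}{14}\right) = -5 + \frac{89}{14} = \frac{19}{14}$)
$z{\left(K,b \right)} = -64 + K^{2} + b^{2}$ ($z{\left(K,b \right)} = \left(K^{2} + b^{2}\right) - 64 = -64 + K^{2} + b^{2}$)
$\left(z{\left(-56 - 25,-184 \right)} + G{\left(-64 \right)}\right) + 28834 = \left(\left(-64 + \left(-56 - 25\right)^{2} + \left(-184\right)^{2}\right) + \frac{19}{14}\right) + 28834 = \left(\left(-64 + \left(-81\right)^{2} + 33856\right) + \frac{19}{14}\right) + 28834 = \left(\left(-64 + 6561 + 33856\right) + \frac{19}{14}\right) + 28834 = \left(40353 + \frac{19}{14}\right) + 28834 = \frac{564961}{14} + 28834 = \frac{968637}{14}$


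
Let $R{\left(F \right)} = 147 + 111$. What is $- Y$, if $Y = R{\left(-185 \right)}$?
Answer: $-258$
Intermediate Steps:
$R{\left(F \right)} = 258$
$Y = 258$
$- Y = \left(-1\right) 258 = -258$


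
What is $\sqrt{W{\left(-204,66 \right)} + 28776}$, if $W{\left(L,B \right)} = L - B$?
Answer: $\sqrt{28506} \approx 168.84$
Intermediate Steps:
$\sqrt{W{\left(-204,66 \right)} + 28776} = \sqrt{\left(-204 - 66\right) + 28776} = \sqrt{-270 + 28776} = \sqrt{28506}$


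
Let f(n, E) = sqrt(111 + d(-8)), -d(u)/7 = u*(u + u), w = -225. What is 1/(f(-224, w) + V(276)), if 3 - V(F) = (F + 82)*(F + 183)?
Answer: -164319/27000734546 - I*sqrt(785)/27000734546 ≈ -6.0857e-6 - 1.0377e-9*I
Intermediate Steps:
d(u) = -14*u**2 (d(u) = -7*u*(u + u) = -7*u*2*u = -14*u**2)
V(F) = 3 - (82 + F)*(183 + F) (V(F) = 3 - (F + 82)*(F + 183) = 3 - (82 + F)*(183 + F))
f(n, E) = I*sqrt(785) (f(n, E) = sqrt(111 - 14*(-8)**2) = sqrt(111 - 14*64) = sqrt(111 - 896) = sqrt(-785) = I*sqrt(785))
1/(f(-224, w) + V(276)) = 1/(I*sqrt(785) + (-15003 - 1*276**2 - 265*276)) = 1/(I*sqrt(785) + (-15003 - 1*76176 - 73140)) = 1/(I*sqrt(785) + (-15003 - 76176 - 73140)) = 1/(I*sqrt(785) - 164319) = 1/(-164319 + I*sqrt(785))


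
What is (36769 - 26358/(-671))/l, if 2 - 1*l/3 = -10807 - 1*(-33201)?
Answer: -24698357/45075096 ≈ -0.54794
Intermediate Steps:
l = -67176 (l = 6 - 3*(-10807 - 1*(-33201)) = 6 - 3*(-10807 + 33201) = 6 - 3*22394 = 6 - 67182 = -67176)
(36769 - 26358/(-671))/l = (36769 - 26358/(-671))/(-67176) = (36769 - 26358*(-1)/671)*(-1/67176) = (36769 - 1*(-26358/671))*(-1/67176) = (36769 + 26358/671)*(-1/67176) = (24698357/671)*(-1/67176) = -24698357/45075096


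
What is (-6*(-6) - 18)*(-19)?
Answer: -342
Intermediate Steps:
(-6*(-6) - 18)*(-19) = (36 - 18)*(-19) = 18*(-19) = -342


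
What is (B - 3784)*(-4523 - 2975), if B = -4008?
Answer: 58424416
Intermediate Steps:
(B - 3784)*(-4523 - 2975) = (-4008 - 3784)*(-4523 - 2975) = -7792*(-7498) = 58424416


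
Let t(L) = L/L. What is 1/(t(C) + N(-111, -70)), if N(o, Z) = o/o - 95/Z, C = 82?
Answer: 14/47 ≈ 0.29787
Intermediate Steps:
N(o, Z) = 1 - 95/Z
t(L) = 1
1/(t(C) + N(-111, -70)) = 1/(1 + (-95 - 70)/(-70)) = 1/(1 - 1/70*(-165)) = 1/(1 + 33/14) = 1/(47/14) = 14/47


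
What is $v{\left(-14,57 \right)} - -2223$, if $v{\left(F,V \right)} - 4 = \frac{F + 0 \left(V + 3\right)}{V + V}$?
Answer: $\frac{126932}{57} \approx 2226.9$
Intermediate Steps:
$v{\left(F,V \right)} = 4 + \frac{F}{2 V}$ ($v{\left(F,V \right)} = 4 + \frac{F + 0 \left(V + 3\right)}{V + V} = 4 + \frac{F + 0 \left(3 + V\right)}{2 V} = 4 + \left(F + 0\right) \frac{1}{2 V} = 4 + F \frac{1}{2 V} = 4 + \frac{F}{2 V}$)
$v{\left(-14,57 \right)} - -2223 = \left(4 + \frac{1}{2} \left(-14\right) \frac{1}{57}\right) - -2223 = \left(4 + \frac{1}{2} \left(-14\right) \frac{1}{57}\right) + 2223 = \left(4 - \frac{7}{57}\right) + 2223 = \frac{221}{57} + 2223 = \frac{126932}{57}$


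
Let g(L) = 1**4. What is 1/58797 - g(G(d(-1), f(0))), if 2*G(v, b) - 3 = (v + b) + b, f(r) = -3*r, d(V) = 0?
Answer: -58796/58797 ≈ -0.99998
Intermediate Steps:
G(v, b) = 3/2 + b + v/2 (G(v, b) = 3/2 + ((v + b) + b)/2 = 3/2 + ((b + v) + b)/2 = 3/2 + (v + 2*b)/2 = 3/2 + (b + v/2) = 3/2 + b + v/2)
g(L) = 1
1/58797 - g(G(d(-1), f(0))) = 1/58797 - 1*1 = 1/58797 - 1 = -58796/58797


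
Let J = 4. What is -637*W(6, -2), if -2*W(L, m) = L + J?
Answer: 3185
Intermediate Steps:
W(L, m) = -2 - L/2 (W(L, m) = -(L + 4)/2 = -(4 + L)/2 = -2 - L/2)
-637*W(6, -2) = -637*(-2 - 1/2*6) = -637*(-2 - 3) = -637*(-5) = 3185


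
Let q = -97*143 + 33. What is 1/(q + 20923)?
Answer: 1/7085 ≈ 0.00014114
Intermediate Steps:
q = -13838 (q = -13871 + 33 = -13838)
1/(q + 20923) = 1/(-13838 + 20923) = 1/7085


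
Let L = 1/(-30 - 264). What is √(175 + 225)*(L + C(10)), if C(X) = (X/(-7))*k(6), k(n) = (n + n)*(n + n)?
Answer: -604810/147 ≈ -4114.4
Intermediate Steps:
k(n) = 4*n² (k(n) = (2*n)*(2*n) = 4*n²)
C(X) = -144*X/7 (C(X) = (X/(-7))*(4*6²) = (X*(-⅐))*(4*36) = -X/7*144 = -144*X/7)
L = -1/294 (L = 1/(-294) = -1/294 ≈ -0.0034014)
√(175 + 225)*(L + C(10)) = √(175 + 225)*(-1/294 - 144/7*10) = √400*(-1/294 - 1440/7) = 20*(-60481/294) = -604810/147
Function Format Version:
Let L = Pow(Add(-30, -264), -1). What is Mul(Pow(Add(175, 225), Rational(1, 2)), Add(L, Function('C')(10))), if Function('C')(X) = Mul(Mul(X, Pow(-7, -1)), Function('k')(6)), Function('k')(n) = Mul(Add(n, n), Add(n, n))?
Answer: Rational(-604810, 147) ≈ -4114.4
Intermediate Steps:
Function('k')(n) = Mul(4, Pow(n, 2)) (Function('k')(n) = Mul(Mul(2, n), Mul(2, n)) = Mul(4, Pow(n, 2)))
Function('C')(X) = Mul(Rational(-144, 7), X) (Function('C')(X) = Mul(Mul(X, Pow(-7, -1)), Mul(4, Pow(6, 2))) = Mul(Mul(X, Rational(-1, 7)), Mul(4, 36)) = Mul(Mul(Rational(-1, 7), X), 144) = Mul(Rational(-144, 7), X))
L = Rational(-1, 294) (L = Pow(-294, -1) = Rational(-1, 294) ≈ -0.0034014)
Mul(Pow(Add(175, 225), Rational(1, 2)), Add(L, Function('C')(10))) = Mul(Pow(Add(175, 225), Rational(1, 2)), Add(Rational(-1, 294), Mul(Rational(-144, 7), 10))) = Mul(Pow(400, Rational(1, 2)), Add(Rational(-1, 294), Rational(-1440, 7))) = Mul(20, Rational(-60481, 294)) = Rational(-604810, 147)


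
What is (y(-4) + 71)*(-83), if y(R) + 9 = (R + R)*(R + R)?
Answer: -10458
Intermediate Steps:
y(R) = -9 + 4*R² (y(R) = -9 + (R + R)*(R + R) = -9 + (2*R)*(2*R) = -9 + 4*R²)
(y(-4) + 71)*(-83) = ((-9 + 4*(-4)²) + 71)*(-83) = ((-9 + 4*16) + 71)*(-83) = ((-9 + 64) + 71)*(-83) = (55 + 71)*(-83) = 126*(-83) = -10458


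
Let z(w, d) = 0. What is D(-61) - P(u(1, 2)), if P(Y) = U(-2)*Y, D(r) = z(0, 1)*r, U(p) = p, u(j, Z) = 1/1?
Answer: 2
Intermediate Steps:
u(j, Z) = 1
D(r) = 0 (D(r) = 0*r = 0)
P(Y) = -2*Y
D(-61) - P(u(1, 2)) = 0 - (-2) = 0 - 1*(-2) = 0 + 2 = 2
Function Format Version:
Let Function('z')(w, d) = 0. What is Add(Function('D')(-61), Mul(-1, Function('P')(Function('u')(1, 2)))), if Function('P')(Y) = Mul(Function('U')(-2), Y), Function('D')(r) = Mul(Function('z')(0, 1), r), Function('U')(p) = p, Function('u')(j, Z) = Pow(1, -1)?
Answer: 2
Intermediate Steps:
Function('u')(j, Z) = 1
Function('D')(r) = 0 (Function('D')(r) = Mul(0, r) = 0)
Function('P')(Y) = Mul(-2, Y)
Add(Function('D')(-61), Mul(-1, Function('P')(Function('u')(1, 2)))) = Add(0, Mul(-1, Mul(-2, 1))) = Add(0, Mul(-1, -2)) = Add(0, 2) = 2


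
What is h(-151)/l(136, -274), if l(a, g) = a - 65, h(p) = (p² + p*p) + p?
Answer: 45451/71 ≈ 640.16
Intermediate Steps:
h(p) = p + 2*p² (h(p) = (p² + p²) + p = 2*p² + p = p + 2*p²)
l(a, g) = -65 + a
h(-151)/l(136, -274) = (-151*(1 + 2*(-151)))/(-65 + 136) = -151*(1 - 302)/71 = -151*(-301)*(1/71) = 45451*(1/71) = 45451/71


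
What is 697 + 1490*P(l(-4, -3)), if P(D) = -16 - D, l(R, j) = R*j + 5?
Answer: -48473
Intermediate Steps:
l(R, j) = 5 + R*j
697 + 1490*P(l(-4, -3)) = 697 + 1490*(-16 - (5 - 4*(-3))) = 697 + 1490*(-16 - (5 + 12)) = 697 + 1490*(-16 - 1*17) = 697 + 1490*(-16 - 17) = 697 + 1490*(-33) = 697 - 49170 = -48473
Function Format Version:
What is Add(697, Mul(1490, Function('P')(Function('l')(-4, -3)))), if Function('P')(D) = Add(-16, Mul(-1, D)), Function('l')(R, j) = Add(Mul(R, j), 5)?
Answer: -48473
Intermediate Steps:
Function('l')(R, j) = Add(5, Mul(R, j))
Add(697, Mul(1490, Function('P')(Function('l')(-4, -3)))) = Add(697, Mul(1490, Add(-16, Mul(-1, Add(5, Mul(-4, -3)))))) = Add(697, Mul(1490, Add(-16, Mul(-1, Add(5, 12))))) = Add(697, Mul(1490, Add(-16, Mul(-1, 17)))) = Add(697, Mul(1490, Add(-16, -17))) = Add(697, Mul(1490, -33)) = Add(697, -49170) = -48473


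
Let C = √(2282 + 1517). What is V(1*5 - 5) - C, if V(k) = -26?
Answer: -26 - √3799 ≈ -87.636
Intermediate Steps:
C = √3799 ≈ 61.636
V(1*5 - 5) - C = -26 - √3799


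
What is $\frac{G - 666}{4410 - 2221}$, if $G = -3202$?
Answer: $- \frac{3868}{2189} \approx -1.767$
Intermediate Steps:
$\frac{G - 666}{4410 - 2221} = \frac{-3202 - 666}{4410 - 2221} = - \frac{3868}{2189}$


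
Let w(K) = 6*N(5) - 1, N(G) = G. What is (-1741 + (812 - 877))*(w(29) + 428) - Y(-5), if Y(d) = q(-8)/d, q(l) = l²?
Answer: -4126646/5 ≈ -8.2533e+5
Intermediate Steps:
w(K) = 29 (w(K) = 6*5 - 1 = 30 - 1 = 29)
Y(d) = 64/d (Y(d) = (-8)²/d = 64/d)
(-1741 + (812 - 877))*(w(29) + 428) - Y(-5) = (-1741 + (812 - 877))*(29 + 428) - 64/(-5) = (-1741 - 65)*457 - 64*(-1)/5 = -1806*457 - 1*(-64/5) = -825342 + 64/5 = -4126646/5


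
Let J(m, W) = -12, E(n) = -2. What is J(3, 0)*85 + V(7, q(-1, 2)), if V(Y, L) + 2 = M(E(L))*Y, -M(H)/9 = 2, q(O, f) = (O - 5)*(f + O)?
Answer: -1148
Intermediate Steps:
q(O, f) = (-5 + O)*(O + f)
M(H) = -18 (M(H) = -9*2 = -18)
V(Y, L) = -2 - 18*Y
J(3, 0)*85 + V(7, q(-1, 2)) = -12*85 + (-2 - 18*7) = -1020 + (-2 - 126) = -1020 - 128 = -1148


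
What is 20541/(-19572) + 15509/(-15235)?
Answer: -205494761/99393140 ≈ -2.0675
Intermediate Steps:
20541/(-19572) + 15509/(-15235) = 20541*(-1/19572) + 15509*(-1/15235) = -6847/6524 - 15509/15235 = -205494761/99393140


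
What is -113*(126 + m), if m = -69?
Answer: -6441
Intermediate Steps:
-113*(126 + m) = -113*(126 - 69) = -113*57 = -6441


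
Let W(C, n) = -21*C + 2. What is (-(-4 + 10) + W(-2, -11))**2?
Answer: 1444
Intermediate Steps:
W(C, n) = 2 - 21*C
(-(-4 + 10) + W(-2, -11))**2 = (-(-4 + 10) + (2 - 21*(-2)))**2 = (-1*6 + (2 + 42))**2 = (-6 + 44)**2 = 38**2 = 1444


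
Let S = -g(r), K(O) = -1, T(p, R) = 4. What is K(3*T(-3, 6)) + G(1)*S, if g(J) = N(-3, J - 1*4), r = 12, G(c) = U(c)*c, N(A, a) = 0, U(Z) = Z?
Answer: -1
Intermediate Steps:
G(c) = c² (G(c) = c*c = c²)
g(J) = 0
S = 0 (S = -1*0 = 0)
K(3*T(-3, 6)) + G(1)*S = -1 + 1²*0 = -1 + 1*0 = -1 + 0 = -1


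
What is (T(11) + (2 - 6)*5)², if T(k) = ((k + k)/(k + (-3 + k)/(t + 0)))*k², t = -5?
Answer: 153016900/2209 ≈ 69270.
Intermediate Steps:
T(k) = 2*k³/(⅗ + 4*k/5) (T(k) = ((k + k)/(k + (-3 + k)/(-5 + 0)))*k² = ((2*k)/(k + (-3 + k)/(-5)))*k² = ((2*k)/(k + (-3 + k)*(-⅕)))*k² = ((2*k)/(k + (⅗ - k/5)))*k² = ((2*k)/(⅗ + 4*k/5))*k² = (2*k/(⅗ + 4*k/5))*k² = 2*k³/(⅗ + 4*k/5))
(T(11) + (2 - 6)*5)² = (10*11³/(3 + 4*11) + (2 - 6)*5)² = (10*1331/(3 + 44) - 4*5)² = (10*1331/47 - 20)² = (10*1331*(1/47) - 20)² = (13310/47 - 20)² = (12370/47)² = 153016900/2209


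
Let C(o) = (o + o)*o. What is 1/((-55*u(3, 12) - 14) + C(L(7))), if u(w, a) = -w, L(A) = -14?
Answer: 1/543 ≈ 0.0018416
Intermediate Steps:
C(o) = 2*o² (C(o) = (2*o)*o = 2*o²)
1/((-55*u(3, 12) - 14) + C(L(7))) = 1/((-(-55)*3 - 14) + 2*(-14)²) = 1/((-55*(-3) - 14) + 2*196) = 1/((165 - 14) + 392) = 1/(151 + 392) = 1/543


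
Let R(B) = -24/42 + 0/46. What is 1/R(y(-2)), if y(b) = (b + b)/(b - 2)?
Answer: -7/4 ≈ -1.7500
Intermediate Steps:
y(b) = 2*b/(-2 + b) (y(b) = (2*b)/(-2 + b) = 2*b/(-2 + b))
R(B) = -4/7 (R(B) = -24*1/42 + 0*(1/46) = -4/7 + 0 = -4/7)
1/R(y(-2)) = 1/(-4/7) = -7/4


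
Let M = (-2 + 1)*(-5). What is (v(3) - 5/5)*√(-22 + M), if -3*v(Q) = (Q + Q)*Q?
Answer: -7*I*√17 ≈ -28.862*I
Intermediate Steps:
M = 5 (M = -1*(-5) = 5)
v(Q) = -2*Q²/3 (v(Q) = -(Q + Q)*Q/3 = -2*Q*Q/3 = -2*Q²/3)
(v(3) - 5/5)*√(-22 + M) = (-⅔*3² - 5/5)*√(-22 + 5) = (-⅔*9 + (⅕)*(-5))*√(-17) = (-6 - 1)*(I*√17) = -7*I*√17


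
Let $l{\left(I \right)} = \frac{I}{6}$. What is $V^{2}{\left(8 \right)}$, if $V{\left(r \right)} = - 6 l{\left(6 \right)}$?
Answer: $36$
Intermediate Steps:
$l{\left(I \right)} = \frac{I}{6}$ ($l{\left(I \right)} = I \frac{1}{6} = \frac{I}{6}$)
$V{\left(r \right)} = -6$ ($V{\left(r \right)} = - 6 \cdot \frac{1}{6} \cdot 6 = \left(-6\right) 1 = -6$)
$V^{2}{\left(8 \right)} = \left(-6\right)^{2} = 36$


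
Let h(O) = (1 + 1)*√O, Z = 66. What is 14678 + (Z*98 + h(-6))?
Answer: 21146 + 2*I*√6 ≈ 21146.0 + 4.899*I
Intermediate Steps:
h(O) = 2*√O
14678 + (Z*98 + h(-6)) = 14678 + (66*98 + 2*√(-6)) = 14678 + (6468 + 2*(I*√6)) = 14678 + (6468 + 2*I*√6) = 21146 + 2*I*√6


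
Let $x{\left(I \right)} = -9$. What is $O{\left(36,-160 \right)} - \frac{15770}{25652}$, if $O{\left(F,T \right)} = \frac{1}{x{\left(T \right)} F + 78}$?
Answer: $- \frac{488134}{788799} \approx -0.61883$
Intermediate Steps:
$O{\left(F,T \right)} = \frac{1}{78 - 9 F}$ ($O{\left(F,T \right)} = \frac{1}{- 9 F + 78} = \frac{1}{78 - 9 F}$)
$O{\left(36,-160 \right)} - \frac{15770}{25652} = \frac{1}{3 \left(26 - 108\right)} - \frac{15770}{25652} = \frac{1}{3 \left(26 - 108\right)} - \frac{7885}{12826} = \frac{1}{3 \left(-82\right)} - \frac{7885}{12826} = \frac{1}{3} \left(- \frac{1}{82}\right) - \frac{7885}{12826} = - \frac{1}{246} - \frac{7885}{12826} = - \frac{488134}{788799}$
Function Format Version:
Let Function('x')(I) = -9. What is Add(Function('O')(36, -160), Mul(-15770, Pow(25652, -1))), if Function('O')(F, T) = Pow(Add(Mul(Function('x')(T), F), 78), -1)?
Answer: Rational(-488134, 788799) ≈ -0.61883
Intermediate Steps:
Function('O')(F, T) = Pow(Add(78, Mul(-9, F)), -1) (Function('O')(F, T) = Pow(Add(Mul(-9, F), 78), -1) = Pow(Add(78, Mul(-9, F)), -1))
Add(Function('O')(36, -160), Mul(-15770, Pow(25652, -1))) = Add(Mul(Rational(1, 3), Pow(Add(26, Mul(-3, 36)), -1)), Mul(-15770, Pow(25652, -1))) = Add(Mul(Rational(1, 3), Pow(Add(26, -108), -1)), Mul(-15770, Rational(1, 25652))) = Add(Mul(Rational(1, 3), Pow(-82, -1)), Rational(-7885, 12826)) = Add(Mul(Rational(1, 3), Rational(-1, 82)), Rational(-7885, 12826)) = Add(Rational(-1, 246), Rational(-7885, 12826)) = Rational(-488134, 788799)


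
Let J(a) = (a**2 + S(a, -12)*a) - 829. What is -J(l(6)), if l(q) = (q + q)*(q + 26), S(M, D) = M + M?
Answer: -441539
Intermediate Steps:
S(M, D) = 2*M
l(q) = 2*q*(26 + q) (l(q) = (2*q)*(26 + q) = 2*q*(26 + q))
J(a) = -829 + 3*a**2 (J(a) = (a**2 + (2*a)*a) - 829 = (a**2 + 2*a**2) - 829 = 3*a**2 - 829 = -829 + 3*a**2)
-J(l(6)) = -(-829 + 3*(2*6*(26 + 6))**2) = -(-829 + 3*(2*6*32)**2) = -(-829 + 3*384**2) = -(-829 + 3*147456) = -(-829 + 442368) = -1*441539 = -441539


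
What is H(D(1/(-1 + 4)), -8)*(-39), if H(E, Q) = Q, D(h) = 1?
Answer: 312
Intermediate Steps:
H(D(1/(-1 + 4)), -8)*(-39) = -8*(-39) = 312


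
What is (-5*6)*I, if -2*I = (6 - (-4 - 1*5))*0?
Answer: 0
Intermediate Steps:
I = 0 (I = -(6 - (-4 - 1*5))*0/2 = -(6 - (-4 - 5))*0/2 = -(6 - 1*(-9))*0/2 = -(6 + 9)*0/2 = -15*0/2 = -½*0 = 0)
(-5*6)*I = -5*6*0 = -30*0 = 0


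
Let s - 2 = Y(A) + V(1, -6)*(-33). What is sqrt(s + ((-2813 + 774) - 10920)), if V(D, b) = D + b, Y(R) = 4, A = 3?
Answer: 2*I*sqrt(3197) ≈ 113.08*I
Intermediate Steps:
s = 171 (s = 2 + (4 + (1 - 6)*(-33)) = 2 + (4 - 5*(-33)) = 2 + (4 + 165) = 2 + 169 = 171)
sqrt(s + ((-2813 + 774) - 10920)) = sqrt(171 + ((-2813 + 774) - 10920)) = sqrt(171 + (-2039 - 10920)) = sqrt(171 - 12959) = sqrt(-12788) = 2*I*sqrt(3197)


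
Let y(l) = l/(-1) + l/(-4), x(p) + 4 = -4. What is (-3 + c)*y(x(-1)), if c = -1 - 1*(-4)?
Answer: 0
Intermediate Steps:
c = 3 (c = -1 + 4 = 3)
x(p) = -8 (x(p) = -4 - 4 = -8)
y(l) = -5*l/4 (y(l) = l*(-1) + l*(-¼) = -l - l/4 = -5*l/4)
(-3 + c)*y(x(-1)) = (-3 + 3)*(-5/4*(-8)) = 0*10 = 0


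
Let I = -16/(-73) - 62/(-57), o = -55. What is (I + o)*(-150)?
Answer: 11170850/1387 ≈ 8054.0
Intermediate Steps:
I = 5438/4161 (I = -16*(-1/73) - 62*(-1/57) = 16/73 + 62/57 = 5438/4161 ≈ 1.3069)
(I + o)*(-150) = (5438/4161 - 55)*(-150) = -223417/4161*(-150) = 11170850/1387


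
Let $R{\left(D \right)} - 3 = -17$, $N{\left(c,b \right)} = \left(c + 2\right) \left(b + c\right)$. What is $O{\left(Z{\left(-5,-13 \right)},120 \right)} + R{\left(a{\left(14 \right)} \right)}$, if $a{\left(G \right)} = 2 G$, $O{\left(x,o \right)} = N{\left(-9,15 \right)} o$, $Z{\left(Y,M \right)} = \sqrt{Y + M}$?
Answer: $-5054$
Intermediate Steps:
$N{\left(c,b \right)} = \left(2 + c\right) \left(b + c\right)$
$Z{\left(Y,M \right)} = \sqrt{M + Y}$
$O{\left(x,o \right)} = - 42 o$ ($O{\left(x,o \right)} = \left(\left(-9\right)^{2} + 2 \cdot 15 + 2 \left(-9\right) + 15 \left(-9\right)\right) o = \left(81 + 30 - 18 - 135\right) o = - 42 o$)
$R{\left(D \right)} = -14$ ($R{\left(D \right)} = 3 - 17 = -14$)
$O{\left(Z{\left(-5,-13 \right)},120 \right)} + R{\left(a{\left(14 \right)} \right)} = \left(-42\right) 120 - 14 = -5040 - 14 = -5054$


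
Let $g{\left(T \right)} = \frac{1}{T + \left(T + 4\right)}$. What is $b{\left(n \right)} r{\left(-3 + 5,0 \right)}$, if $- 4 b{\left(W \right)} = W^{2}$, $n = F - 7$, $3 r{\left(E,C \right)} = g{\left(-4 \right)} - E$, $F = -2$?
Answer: $\frac{243}{16} \approx 15.188$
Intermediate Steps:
$g{\left(T \right)} = \frac{1}{4 + 2 T}$ ($g{\left(T \right)} = \frac{1}{T + \left(4 + T\right)} = \frac{1}{4 + 2 T}$)
$r{\left(E,C \right)} = - \frac{1}{12} - \frac{E}{3}$ ($r{\left(E,C \right)} = \frac{\frac{1}{2 \left(2 - 4\right)} - E}{3} = \frac{\frac{1}{2 \left(-2\right)} - E}{3} = \frac{\frac{1}{2} \left(- \frac{1}{2}\right) - E}{3} = \frac{- \frac{1}{4} - E}{3} = - \frac{1}{12} - \frac{E}{3}$)
$n = -9$ ($n = -2 - 7 = -9$)
$b{\left(W \right)} = - \frac{W^{2}}{4}$
$b{\left(n \right)} r{\left(-3 + 5,0 \right)} = - \frac{\left(-9\right)^{2}}{4} \left(- \frac{1}{12} - \frac{-3 + 5}{3}\right) = \left(- \frac{1}{4}\right) 81 \left(- \frac{1}{12} - \frac{2}{3}\right) = - \frac{81 \left(- \frac{1}{12} - \frac{2}{3}\right)}{4} = \left(- \frac{81}{4}\right) \left(- \frac{3}{4}\right) = \frac{243}{16}$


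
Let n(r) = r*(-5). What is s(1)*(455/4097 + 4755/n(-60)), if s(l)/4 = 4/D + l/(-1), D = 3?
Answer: 1307849/61455 ≈ 21.281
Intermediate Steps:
n(r) = -5*r
s(l) = 16/3 - 4*l (s(l) = 4*(4/3 + l/(-1)) = 4*(4*(⅓) + l*(-1)) = 4*(4/3 - l) = 16/3 - 4*l)
s(1)*(455/4097 + 4755/n(-60)) = (16/3 - 4*1)*(455/4097 + 4755/((-5*(-60)))) = (16/3 - 4)*(455*(1/4097) + 4755/300) = 4*(455/4097 + 4755*(1/300))/3 = 4*(455/4097 + 317/20)/3 = (4/3)*(1307849/81940) = 1307849/61455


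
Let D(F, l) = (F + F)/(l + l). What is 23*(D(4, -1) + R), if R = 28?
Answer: 552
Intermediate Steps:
D(F, l) = F/l (D(F, l) = (2*F)/((2*l)) = (2*F)*(1/(2*l)) = F/l)
23*(D(4, -1) + R) = 23*(4/(-1) + 28) = 23*(4*(-1) + 28) = 23*(-4 + 28) = 23*24 = 552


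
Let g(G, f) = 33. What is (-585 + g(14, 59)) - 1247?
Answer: -1799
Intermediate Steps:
(-585 + g(14, 59)) - 1247 = (-585 + 33) - 1247 = -552 - 1247 = -1799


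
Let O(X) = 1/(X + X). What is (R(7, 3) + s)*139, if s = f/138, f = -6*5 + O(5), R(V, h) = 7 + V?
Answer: 114953/60 ≈ 1915.9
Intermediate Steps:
O(X) = 1/(2*X)
f = -299/10 (f = -6*5 + (½)/5 = -30 + (½)*(⅕) = -30 + ⅒ = -299/10 ≈ -29.900)
s = -13/60 (s = -299/10/138 = -299/10*1/138 = -13/60 ≈ -0.21667)
(R(7, 3) + s)*139 = ((7 + 7) - 13/60)*139 = (14 - 13/60)*139 = (827/60)*139 = 114953/60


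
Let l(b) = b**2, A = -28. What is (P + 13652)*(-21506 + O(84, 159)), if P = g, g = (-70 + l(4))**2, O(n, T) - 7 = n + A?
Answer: -355267624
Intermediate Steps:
O(n, T) = -21 + n (O(n, T) = 7 + (n - 28) = 7 + (-28 + n) = -21 + n)
g = 2916 (g = (-70 + 4**2)**2 = (-70 + 16)**2 = (-54)**2 = 2916)
P = 2916
(P + 13652)*(-21506 + O(84, 159)) = (2916 + 13652)*(-21506 + (-21 + 84)) = 16568*(-21506 + 63) = 16568*(-21443) = -355267624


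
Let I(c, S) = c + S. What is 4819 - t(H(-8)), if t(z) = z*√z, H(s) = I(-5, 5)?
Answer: 4819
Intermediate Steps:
I(c, S) = S + c
H(s) = 0 (H(s) = 5 - 5 = 0)
t(z) = z^(3/2)
4819 - t(H(-8)) = 4819 - 0^(3/2) = 4819 - 1*0 = 4819 + 0 = 4819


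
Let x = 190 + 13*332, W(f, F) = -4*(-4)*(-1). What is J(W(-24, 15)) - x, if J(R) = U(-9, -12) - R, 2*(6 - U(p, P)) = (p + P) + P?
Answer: -8935/2 ≈ -4467.5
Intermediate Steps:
U(p, P) = 6 - P - p/2 (U(p, P) = 6 - ((p + P) + P)/2 = 6 - ((P + p) + P)/2 = 6 - (p + 2*P)/2 = 6 + (-P - p/2) = 6 - P - p/2)
W(f, F) = -16 (W(f, F) = 16*(-1) = -16)
J(R) = 45/2 - R (J(R) = (6 - 1*(-12) - ½*(-9)) - R = (6 + 12 + 9/2) - R = 45/2 - R)
x = 4506 (x = 190 + 4316 = 4506)
J(W(-24, 15)) - x = (45/2 - 1*(-16)) - 1*4506 = (45/2 + 16) - 4506 = 77/2 - 4506 = -8935/2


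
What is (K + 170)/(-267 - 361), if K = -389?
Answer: 219/628 ≈ 0.34873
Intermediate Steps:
(K + 170)/(-267 - 361) = (-389 + 170)/(-267 - 361) = -219/(-628) = -219*(-1/628) = 219/628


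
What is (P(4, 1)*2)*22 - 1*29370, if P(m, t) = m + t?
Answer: -29150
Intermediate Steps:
(P(4, 1)*2)*22 - 1*29370 = ((4 + 1)*2)*22 - 1*29370 = (5*2)*22 - 29370 = 10*22 - 29370 = 220 - 29370 = -29150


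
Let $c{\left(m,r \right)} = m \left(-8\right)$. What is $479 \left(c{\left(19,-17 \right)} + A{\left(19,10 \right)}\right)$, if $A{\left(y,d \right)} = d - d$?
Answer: $-72808$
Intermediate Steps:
$A{\left(y,d \right)} = 0$
$c{\left(m,r \right)} = - 8 m$
$479 \left(c{\left(19,-17 \right)} + A{\left(19,10 \right)}\right) = 479 \left(\left(-8\right) 19 + 0\right) = 479 \left(-152 + 0\right) = 479 \left(-152\right) = -72808$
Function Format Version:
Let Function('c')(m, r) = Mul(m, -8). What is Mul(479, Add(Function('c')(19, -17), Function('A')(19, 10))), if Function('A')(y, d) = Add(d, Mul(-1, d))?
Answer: -72808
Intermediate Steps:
Function('A')(y, d) = 0
Function('c')(m, r) = Mul(-8, m)
Mul(479, Add(Function('c')(19, -17), Function('A')(19, 10))) = Mul(479, Add(Mul(-8, 19), 0)) = Mul(479, Add(-152, 0)) = Mul(479, -152) = -72808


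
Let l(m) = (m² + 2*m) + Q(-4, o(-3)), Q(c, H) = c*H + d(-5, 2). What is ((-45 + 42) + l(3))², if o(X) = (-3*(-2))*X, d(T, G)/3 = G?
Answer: 8100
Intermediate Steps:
d(T, G) = 3*G
o(X) = 6*X
Q(c, H) = 6 + H*c (Q(c, H) = c*H + 3*2 = H*c + 6 = 6 + H*c)
l(m) = 78 + m² + 2*m (l(m) = (m² + 2*m) + (6 + (6*(-3))*(-4)) = (m² + 2*m) + (6 - 18*(-4)) = (m² + 2*m) + (6 + 72) = (m² + 2*m) + 78 = 78 + m² + 2*m)
((-45 + 42) + l(3))² = ((-45 + 42) + (78 + 3² + 2*3))² = (-3 + (78 + 9 + 6))² = (-3 + 93)² = 90² = 8100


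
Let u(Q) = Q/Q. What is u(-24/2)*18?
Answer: 18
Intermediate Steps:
u(Q) = 1
u(-24/2)*18 = 1*18 = 18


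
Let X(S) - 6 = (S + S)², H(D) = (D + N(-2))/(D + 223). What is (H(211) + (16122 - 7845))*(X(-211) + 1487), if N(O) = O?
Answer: 645117263379/434 ≈ 1.4864e+9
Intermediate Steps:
H(D) = (-2 + D)/(223 + D) (H(D) = (D - 2)/(D + 223) = (-2 + D)/(223 + D))
X(S) = 6 + 4*S² (X(S) = 6 + (S + S)² = 6 + (2*S)² = 6 + 4*S²)
(H(211) + (16122 - 7845))*(X(-211) + 1487) = ((-2 + 211)/(223 + 211) + (16122 - 7845))*((6 + 4*(-211)²) + 1487) = (209/434 + 8277)*((6 + 4*44521) + 1487) = ((1/434)*209 + 8277)*((6 + 178084) + 1487) = (209/434 + 8277)*(178090 + 1487) = (3592427/434)*179577 = 645117263379/434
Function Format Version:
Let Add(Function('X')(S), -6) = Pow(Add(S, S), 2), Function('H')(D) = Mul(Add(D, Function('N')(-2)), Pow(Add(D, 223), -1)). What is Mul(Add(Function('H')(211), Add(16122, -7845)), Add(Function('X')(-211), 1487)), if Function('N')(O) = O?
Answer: Rational(645117263379, 434) ≈ 1.4864e+9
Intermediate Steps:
Function('H')(D) = Mul(Pow(Add(223, D), -1), Add(-2, D)) (Function('H')(D) = Mul(Add(D, -2), Pow(Add(D, 223), -1)) = Mul(Add(-2, D), Pow(Add(223, D), -1)) = Mul(Pow(Add(223, D), -1), Add(-2, D)))
Function('X')(S) = Add(6, Mul(4, Pow(S, 2))) (Function('X')(S) = Add(6, Pow(Add(S, S), 2)) = Add(6, Pow(Mul(2, S), 2)) = Add(6, Mul(4, Pow(S, 2))))
Mul(Add(Function('H')(211), Add(16122, -7845)), Add(Function('X')(-211), 1487)) = Mul(Add(Mul(Pow(Add(223, 211), -1), Add(-2, 211)), Add(16122, -7845)), Add(Add(6, Mul(4, Pow(-211, 2))), 1487)) = Mul(Add(Mul(Pow(434, -1), 209), 8277), Add(Add(6, Mul(4, 44521)), 1487)) = Mul(Add(Mul(Rational(1, 434), 209), 8277), Add(Add(6, 178084), 1487)) = Mul(Add(Rational(209, 434), 8277), Add(178090, 1487)) = Mul(Rational(3592427, 434), 179577) = Rational(645117263379, 434)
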